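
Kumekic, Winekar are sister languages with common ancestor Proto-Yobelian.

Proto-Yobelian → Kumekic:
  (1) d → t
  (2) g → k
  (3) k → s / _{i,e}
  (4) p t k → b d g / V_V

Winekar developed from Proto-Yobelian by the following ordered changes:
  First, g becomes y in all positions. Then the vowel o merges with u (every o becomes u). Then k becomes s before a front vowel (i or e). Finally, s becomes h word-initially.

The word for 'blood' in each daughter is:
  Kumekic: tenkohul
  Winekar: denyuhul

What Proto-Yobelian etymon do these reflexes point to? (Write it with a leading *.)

*dengohul

Position 1: Kumekic has t, Winekar has d. Winekar preserves d here (none of its changes turn any other segment into d), so the proto-segment is *d.
Position 4: Kumekic has k, Winekar has y. Taking the neighbouring segments as reconstructed: Kumekic k could go back to *k or *g; Winekar y could go back to *g or *y — the one source consistent with every daughter is *g.
Verify the candidate proto-form against each daughter:
Kumekic: start from *dengohul.
  rule 1 (unconditioned shift): dengohul → tengohul
  rule 2 (unconditioned shift): tengohul → tenkohul
  rule 3: no change — tenkohul
  rule 4: no change — tenkohul
  ⇒ Kumekic tenkohul
Winekar: start from *dengohul.
  rule 1 (unconditioned shift): dengohul → denyohul
  rule 2 (vowel merger): denyohul → denyuhul
  rule 3: no change — denyuhul
  rule 4: no change — denyuhul
  ⇒ Winekar denyuhul
Only *dengohul yields all of Kumekic tenkohul, Winekar denyuhul.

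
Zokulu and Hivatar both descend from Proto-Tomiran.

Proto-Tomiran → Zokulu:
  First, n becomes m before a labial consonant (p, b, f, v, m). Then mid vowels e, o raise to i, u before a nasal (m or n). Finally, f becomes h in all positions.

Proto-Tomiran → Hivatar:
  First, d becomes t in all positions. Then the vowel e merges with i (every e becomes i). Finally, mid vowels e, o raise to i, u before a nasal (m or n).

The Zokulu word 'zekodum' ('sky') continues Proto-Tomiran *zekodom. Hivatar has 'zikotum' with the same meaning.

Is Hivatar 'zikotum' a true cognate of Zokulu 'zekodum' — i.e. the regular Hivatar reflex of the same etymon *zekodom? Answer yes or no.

yes

Derive the expected Hivatar reflex of *zekodom:
Hivatar: *zekodom > zekotom > zikotom > zikotum  (by unconditioned shift, vowel merger, pre-nasal raising)
Hivatar 'zikotum' matches the regular reflex exactly, so the pair is cognate.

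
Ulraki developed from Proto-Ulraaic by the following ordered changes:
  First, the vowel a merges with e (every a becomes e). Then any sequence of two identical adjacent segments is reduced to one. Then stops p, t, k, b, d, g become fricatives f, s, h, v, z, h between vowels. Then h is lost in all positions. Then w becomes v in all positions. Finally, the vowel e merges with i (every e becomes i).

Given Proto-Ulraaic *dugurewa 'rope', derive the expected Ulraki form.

duurivi

Ulraki: *dugurewa > dugurewe > duhurewe > duurewe > duureve > duurivi  (by vowel merger, intervocalic lenition, h-loss, unconditioned shift, vowel merger)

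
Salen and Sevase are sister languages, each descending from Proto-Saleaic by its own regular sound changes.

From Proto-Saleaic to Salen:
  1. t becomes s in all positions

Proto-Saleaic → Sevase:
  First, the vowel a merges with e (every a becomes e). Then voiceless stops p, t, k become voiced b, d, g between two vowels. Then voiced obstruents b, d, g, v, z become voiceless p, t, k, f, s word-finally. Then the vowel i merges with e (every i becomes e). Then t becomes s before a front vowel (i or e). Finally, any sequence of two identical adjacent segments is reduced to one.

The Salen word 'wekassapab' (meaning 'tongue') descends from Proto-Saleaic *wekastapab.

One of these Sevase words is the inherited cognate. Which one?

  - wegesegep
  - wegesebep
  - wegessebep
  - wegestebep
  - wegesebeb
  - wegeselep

wegesebep

Sevase: *wekastapab > wekestepeb > wegestebeb > wegestebep > wegessebep > wegesebep  (by vowel merger, intervocalic voicing, final devoicing, palatalisation, degemination)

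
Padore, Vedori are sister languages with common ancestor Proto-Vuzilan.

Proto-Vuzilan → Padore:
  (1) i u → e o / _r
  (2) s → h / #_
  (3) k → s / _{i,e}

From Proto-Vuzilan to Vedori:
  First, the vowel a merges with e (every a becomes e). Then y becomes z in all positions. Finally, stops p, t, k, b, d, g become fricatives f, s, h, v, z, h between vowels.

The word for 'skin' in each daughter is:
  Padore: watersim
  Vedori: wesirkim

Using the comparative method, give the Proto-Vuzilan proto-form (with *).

*watirkim

Position 6: Padore has s, Vedori has k. Vedori preserves k here (none of its changes turn any other segment into k), so the proto-segment is *k.
Position 3: Padore has t, Vedori has s. Padore preserves t here (none of its changes turn any other segment into t), so the proto-segment is *t.
Position 4: Padore has e, Vedori has i. Vedori preserves i here (none of its changes turn any other segment into i), so the proto-segment is *i.
Verify the candidate proto-form against each daughter:
Padore: *watirkim
  watirkim → waterkim   [pre-rhotic lowering]
  waterkim (rule 2 does not apply)
  waterkim → watersim   [palatalisation]
  giving Padore watersim.
Vedori: start from *watirkim.
  rule 1 (vowel merger): watirkim → wetirkim
  rule 2: no change — wetirkim
  rule 3 (intervocalic lenition): wetirkim → wesirkim
  ⇒ Vedori wesirkim
Only *watirkim yields all of Padore watersim, Vedori wesirkim.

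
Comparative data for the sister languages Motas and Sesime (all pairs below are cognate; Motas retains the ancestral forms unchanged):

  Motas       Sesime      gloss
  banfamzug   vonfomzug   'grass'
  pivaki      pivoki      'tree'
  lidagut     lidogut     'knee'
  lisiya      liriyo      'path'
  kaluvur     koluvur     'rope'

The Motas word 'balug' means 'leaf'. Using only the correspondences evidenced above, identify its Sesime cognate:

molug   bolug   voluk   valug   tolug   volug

volug

banfamzug ~ vonfomzug — Motas b corresponds to Sesime v word-initially before a back vowel.
pivaki ~ pivoki, lidagut ~ lidogut — Motas a corresponds to Sesime o after a consonant, before a consonant other than r, m, n, p, b, f, v.
Applying these to Motas 'balug':
  balug → valug   (b→v word-initially before a back vowel)
  valug → volug   (a→o after a consonant, before a consonant other than r, m, n, p, b, f, v)
So the Sesime cognate is 'volug'.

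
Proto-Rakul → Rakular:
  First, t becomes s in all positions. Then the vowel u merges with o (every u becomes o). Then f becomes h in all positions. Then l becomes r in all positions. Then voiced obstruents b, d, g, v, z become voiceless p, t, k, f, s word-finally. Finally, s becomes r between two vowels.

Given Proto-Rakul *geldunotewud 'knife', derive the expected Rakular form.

gerdonorewot

Rakular: *geldunotewud
  geldunotewud → geldunosewud   [unconditioned shift]
  geldunosewud → geldonosewod   [vowel merger]
  geldonosewod (rule 3 does not apply)
  geldonosewod → gerdonosewod   [unconditioned shift]
  gerdonosewod → gerdonosewot   [final devoicing]
  gerdonosewot → gerdonorewot   [rhotacism]
  giving Rakular gerdonorewot.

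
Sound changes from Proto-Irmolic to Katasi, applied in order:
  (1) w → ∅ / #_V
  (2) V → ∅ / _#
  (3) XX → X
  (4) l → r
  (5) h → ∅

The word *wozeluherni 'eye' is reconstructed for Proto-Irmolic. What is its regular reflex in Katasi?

ozeruern

Katasi: *wozeluherni > ozeluherni > ozeluhern > ozeruhern > ozeruern  (by glide loss, apocope, unconditioned shift, h-loss)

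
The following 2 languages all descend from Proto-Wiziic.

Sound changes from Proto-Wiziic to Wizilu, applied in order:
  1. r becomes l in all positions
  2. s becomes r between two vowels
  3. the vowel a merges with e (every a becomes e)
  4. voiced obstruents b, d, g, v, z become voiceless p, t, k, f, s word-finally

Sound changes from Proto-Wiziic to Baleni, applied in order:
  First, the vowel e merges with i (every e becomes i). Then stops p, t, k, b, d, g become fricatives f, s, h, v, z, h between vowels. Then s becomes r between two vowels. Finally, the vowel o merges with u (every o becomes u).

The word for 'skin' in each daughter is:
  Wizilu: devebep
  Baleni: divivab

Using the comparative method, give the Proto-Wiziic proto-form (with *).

*devebab

Position 5: Wizilu has b, Baleni has v. Wizilu preserves b here (none of its changes turn any other segment into b), so the proto-segment is *b.
Position 2: Wizilu has e, Baleni has i. Taking the neighbouring segments as reconstructed: Wizilu e could go back to *a or *e; Baleni i could go back to *e or *i — the one source consistent with every daughter is *e.
Position 6: Wizilu has e, Baleni has a. Baleni preserves a here (none of its changes turn any other segment into a), so the proto-segment is *a.
Verify the candidate proto-form against each daughter:
Wizilu: start from *devebab.
  rule 1: no change — devebab
  rule 2: no change — devebab
  rule 3 (vowel merger): devebab → devebeb
  rule 4 (final devoicing): devebeb → devebep
  ⇒ Wizilu devebep
Baleni: *devebab > divibab > divivab  (by vowel merger, intervocalic lenition)
No other proto-form is consistent with every reflex, so the reconstruction is *devebab.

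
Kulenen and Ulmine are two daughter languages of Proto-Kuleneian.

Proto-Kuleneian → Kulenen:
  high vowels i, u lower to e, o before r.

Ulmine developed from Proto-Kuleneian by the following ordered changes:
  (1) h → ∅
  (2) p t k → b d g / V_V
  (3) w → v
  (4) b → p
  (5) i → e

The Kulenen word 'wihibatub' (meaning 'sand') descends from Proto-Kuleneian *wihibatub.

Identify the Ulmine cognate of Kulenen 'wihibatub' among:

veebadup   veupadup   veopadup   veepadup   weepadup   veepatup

veepadup

Ulmine: start from *wihibatub.
  rule 1 (h-loss): wihibatub → wiibatub
  rule 2 (intervocalic voicing): wiibatub → wiibadub
  rule 3 (unconditioned shift): wiibadub → viibadub
  rule 4 (unconditioned shift): viibadub → viipadup
  rule 5 (vowel merger): viipadup → veepadup
  ⇒ Ulmine veepadup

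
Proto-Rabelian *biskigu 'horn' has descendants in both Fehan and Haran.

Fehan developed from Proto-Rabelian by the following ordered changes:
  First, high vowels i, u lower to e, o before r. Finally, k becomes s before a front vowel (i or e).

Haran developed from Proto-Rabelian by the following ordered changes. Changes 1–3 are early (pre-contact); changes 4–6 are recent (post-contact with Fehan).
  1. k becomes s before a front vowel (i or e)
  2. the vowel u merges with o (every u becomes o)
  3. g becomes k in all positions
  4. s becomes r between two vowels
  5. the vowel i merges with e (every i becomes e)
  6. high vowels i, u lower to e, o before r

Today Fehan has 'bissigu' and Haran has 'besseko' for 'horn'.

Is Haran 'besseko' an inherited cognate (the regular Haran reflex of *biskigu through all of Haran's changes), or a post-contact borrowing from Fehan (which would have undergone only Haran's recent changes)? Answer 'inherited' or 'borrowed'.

inherited

If inherited, *biskigu would pass through all of Haran's changes:
Haran: *biskigu > bissigu > bissigo > bissiko > besseko  (by palatalisation, vowel merger, unconditioned shift, vowel merger)
If borrowed from Fehan 'bissigu' after the early changes, it would undergo only the recent ones:
  rule 4 (rhotacism): no change (bissigu)
  rule 5 (vowel merger): bissigu → bessegu
  rule 6 (pre-rhotic lowering): no change (bessegu)
  ⇒ as a loan: bessegu
Haran 'besseko' matches the inherited outcome exactly, so it is an inherited cognate, not a loan.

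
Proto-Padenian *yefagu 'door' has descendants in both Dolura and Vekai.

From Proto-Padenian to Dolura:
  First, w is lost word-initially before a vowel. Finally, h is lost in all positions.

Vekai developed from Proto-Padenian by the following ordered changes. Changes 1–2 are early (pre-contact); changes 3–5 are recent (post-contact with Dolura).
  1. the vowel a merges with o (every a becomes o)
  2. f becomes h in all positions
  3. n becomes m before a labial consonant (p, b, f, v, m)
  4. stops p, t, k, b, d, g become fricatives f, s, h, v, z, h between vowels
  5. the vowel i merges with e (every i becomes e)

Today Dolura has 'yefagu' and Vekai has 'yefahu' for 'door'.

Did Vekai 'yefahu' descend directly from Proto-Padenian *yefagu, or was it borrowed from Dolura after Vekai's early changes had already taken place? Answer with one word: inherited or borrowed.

borrowed

If inherited, *yefagu would pass through all of Vekai's changes:
Vekai: *yefagu > yefogu > yehogu > yehohu  (by vowel merger, unconditioned shift, intervocalic lenition)
If borrowed from Dolura 'yefagu' after the early changes, it would undergo only the recent ones:
  rule 3 (nasal place assimilation): no change (yefagu)
  rule 4 (intervocalic lenition): yefagu → yefahu
  rule 5 (vowel merger): no change (yefahu)
  ⇒ as a loan: yefahu
Vekai 'yefahu' matches the loan outcome 'yefahu', not the inherited 'yehohu' — it skipped the early Vekai changes, so it was borrowed from Dolura.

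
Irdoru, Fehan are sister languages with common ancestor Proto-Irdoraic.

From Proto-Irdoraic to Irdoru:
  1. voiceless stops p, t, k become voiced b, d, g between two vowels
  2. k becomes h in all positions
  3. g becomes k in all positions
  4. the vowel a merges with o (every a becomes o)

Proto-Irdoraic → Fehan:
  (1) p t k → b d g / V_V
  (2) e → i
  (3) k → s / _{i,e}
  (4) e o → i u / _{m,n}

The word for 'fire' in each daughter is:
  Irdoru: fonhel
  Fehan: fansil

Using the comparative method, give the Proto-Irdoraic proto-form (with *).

Position 2: Irdoru has o, Fehan has a. Fehan preserves a here (none of its changes turn any other segment into a), so the proto-segment is *a.
Position 5: Irdoru has e, Fehan has i. Irdoru preserves e here (none of its changes turn any other segment into e), so the proto-segment is *e.
This points to *fankel. Verify forward in each daughter:
Irdoru: start from *fankel.
  rule 1: no change — fankel
  rule 2 (unconditioned shift): fankel → fanhel
  rule 3: no change — fanhel
  rule 4 (vowel merger): fanhel → fonhel
  ⇒ Irdoru fonhel
Fehan: *fankel > fankil > fansil  (by vowel merger, palatalisation)
Only *fankel yields all of Irdoru fonhel, Fehan fansil.

*fankel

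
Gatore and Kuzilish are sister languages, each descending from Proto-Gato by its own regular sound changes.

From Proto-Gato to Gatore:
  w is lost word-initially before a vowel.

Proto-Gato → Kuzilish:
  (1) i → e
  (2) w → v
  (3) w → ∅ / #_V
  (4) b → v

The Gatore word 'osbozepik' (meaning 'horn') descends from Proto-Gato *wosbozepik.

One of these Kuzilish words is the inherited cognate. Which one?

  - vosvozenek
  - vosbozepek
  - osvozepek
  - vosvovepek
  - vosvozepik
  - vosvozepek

vosvozepek

Kuzilish: *wosbozepik > wosbozepek > vosbozepek > vosvozepek  (by vowel merger, unconditioned shift, unconditioned shift)
Only 'vosvozepek' matches the regular Kuzilish development of *wosbozepik.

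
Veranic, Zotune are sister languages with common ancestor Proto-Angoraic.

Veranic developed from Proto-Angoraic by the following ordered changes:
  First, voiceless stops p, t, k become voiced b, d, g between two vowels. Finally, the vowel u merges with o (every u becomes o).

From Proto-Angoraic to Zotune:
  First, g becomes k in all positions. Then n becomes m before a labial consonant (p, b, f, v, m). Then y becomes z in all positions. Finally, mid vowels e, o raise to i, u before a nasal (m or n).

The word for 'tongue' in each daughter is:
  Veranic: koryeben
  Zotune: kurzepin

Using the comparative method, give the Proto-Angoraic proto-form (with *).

*kuryepen

Position 6: Veranic has b, Zotune has p. Zotune preserves p here (none of its changes turn any other segment into p), so the proto-segment is *p.
Position 7: Veranic has e, Zotune has i. Veranic preserves e here (none of its changes turn any other segment into e), so the proto-segment is *e.
Verify the candidate proto-form against each daughter:
Veranic: *kuryepen
  kuryepen → kuryeben   [intervocalic voicing]
  kuryeben → koryeben   [vowel merger]
  giving Veranic koryeben.
Zotune: *kuryepen
  kuryepen (rule 1 does not apply)
  kuryepen (rule 2 does not apply)
  kuryepen → kurzepen   [unconditioned shift]
  kurzepen → kurzepin   [pre-nasal raising]
  giving Zotune kurzepin.
Only *kuryepen yields all of Veranic koryeben, Zotune kurzepin.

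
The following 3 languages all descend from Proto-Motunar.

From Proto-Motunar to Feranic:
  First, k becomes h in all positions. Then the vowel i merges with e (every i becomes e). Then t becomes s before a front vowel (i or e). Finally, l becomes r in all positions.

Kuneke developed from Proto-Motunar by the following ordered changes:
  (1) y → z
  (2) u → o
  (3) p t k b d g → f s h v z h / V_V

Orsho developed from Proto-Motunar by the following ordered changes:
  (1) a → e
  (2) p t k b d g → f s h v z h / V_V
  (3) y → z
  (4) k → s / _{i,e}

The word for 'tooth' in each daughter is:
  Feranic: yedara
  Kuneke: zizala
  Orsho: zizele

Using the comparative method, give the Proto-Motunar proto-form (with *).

Position 4: Feranic has a, Kuneke has a, Orsho has e. Feranic preserves a here (none of its changes turn any other segment into a), so the proto-segment is *a.
Position 1: Feranic has y, Kuneke has z, Orsho has z. Feranic preserves y here (none of its changes turn any other segment into y), so the proto-segment is *y.
Position 3: Feranic has d, Kuneke has z, Orsho has z. Feranic preserves d here (none of its changes turn any other segment into d), so the proto-segment is *d.
Verify the candidate proto-form against each daughter:
Feranic: start from *yidala.
  rule 1: no change — yidala
  rule 2 (vowel merger): yidala → yedala
  rule 3: no change — yedala
  rule 4 (unconditioned shift): yedala → yedara
  ⇒ Feranic yedara
Kuneke: *yidala > zidala > zizala  (by unconditioned shift, intervocalic lenition)
Orsho: *yidala
  yidala → yidele   [vowel merger]
  yidele → yizele   [intervocalic lenition]
  yizele → zizele   [unconditioned shift]
  zizele (rule 4 does not apply)
  giving Orsho zizele.
No other proto-form is consistent with every reflex, so the reconstruction is *yidala.

*yidala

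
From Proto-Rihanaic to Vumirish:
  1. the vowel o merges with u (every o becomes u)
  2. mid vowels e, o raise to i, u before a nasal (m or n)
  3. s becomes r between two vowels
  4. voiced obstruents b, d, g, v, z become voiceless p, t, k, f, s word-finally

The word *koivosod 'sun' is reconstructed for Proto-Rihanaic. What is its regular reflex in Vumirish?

Vumirish: *koivosod > kuivusud > kuivurud > kuivurut  (by vowel merger, rhotacism, final devoicing)

kuivurut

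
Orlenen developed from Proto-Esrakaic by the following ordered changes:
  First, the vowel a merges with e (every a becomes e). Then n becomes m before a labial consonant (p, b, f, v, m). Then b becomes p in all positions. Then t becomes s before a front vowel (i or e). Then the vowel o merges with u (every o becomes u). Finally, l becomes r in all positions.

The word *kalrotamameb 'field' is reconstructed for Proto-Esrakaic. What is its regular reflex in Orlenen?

Orlenen: *kalrotamameb > kelrotememeb > kelrotememep > kelrosememep > kelrusememep > kerrusememep  (by vowel merger, unconditioned shift, palatalisation, vowel merger, unconditioned shift)

kerrusememep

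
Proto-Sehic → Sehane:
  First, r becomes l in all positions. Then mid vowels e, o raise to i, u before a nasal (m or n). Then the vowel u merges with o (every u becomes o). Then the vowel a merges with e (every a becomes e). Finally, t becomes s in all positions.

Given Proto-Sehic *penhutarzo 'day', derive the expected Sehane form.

Sehane: *penhutarzo > penhutalzo > pinhutalzo > pinhotalzo > pinhotelzo > pinhoselzo  (by unconditioned shift, pre-nasal raising, vowel merger, vowel merger, unconditioned shift)

pinhoselzo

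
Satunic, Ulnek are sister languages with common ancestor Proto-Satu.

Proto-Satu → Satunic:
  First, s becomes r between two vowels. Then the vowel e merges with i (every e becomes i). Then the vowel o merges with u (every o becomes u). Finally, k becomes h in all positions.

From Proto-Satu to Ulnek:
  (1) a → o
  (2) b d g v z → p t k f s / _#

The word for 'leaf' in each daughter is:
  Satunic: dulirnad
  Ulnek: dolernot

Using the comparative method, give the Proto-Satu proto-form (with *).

Position 2: Satunic has u, Ulnek has o. Taking the neighbouring segments as reconstructed: Satunic u could go back to *o or *u; Ulnek o could go back to *a or *o — the one source consistent with every daughter is *o.
Position 4: Satunic has i, Ulnek has e. Ulnek preserves e here (none of its changes turn any other segment into e), so the proto-segment is *e.
Continuing position by position gives *dolernad; check it forward:
Satunic: start from *dolernad.
  rule 1: no change — dolernad
  rule 2 (vowel merger): dolernad → dolirnad
  rule 3 (vowel merger): dolirnad → dulirnad
  rule 4: no change — dulirnad
  ⇒ Satunic dulirnad
Ulnek: *dolernad > dolernod > dolernot  (by vowel merger, final devoicing)
*dolernad is the unique common source.

*dolernad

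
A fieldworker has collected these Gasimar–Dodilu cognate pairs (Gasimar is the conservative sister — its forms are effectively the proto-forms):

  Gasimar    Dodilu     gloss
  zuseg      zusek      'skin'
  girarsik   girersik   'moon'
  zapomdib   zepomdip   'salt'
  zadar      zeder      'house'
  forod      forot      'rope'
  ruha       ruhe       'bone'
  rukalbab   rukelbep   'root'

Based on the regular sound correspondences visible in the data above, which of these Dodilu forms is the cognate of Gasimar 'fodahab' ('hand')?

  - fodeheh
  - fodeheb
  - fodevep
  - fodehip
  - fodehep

zadar ~ zeder, rukalbab ~ rukelbep — Gasimar a corresponds to Dodilu e after a consonant, before a consonant other than r, m, n, p, b, f, v.
rukalbab ~ rukelbep — Gasimar a corresponds to Dodilu e after a consonant, before a labial obstruent.
zapomdib ~ zepomdip, rukalbab ~ rukelbep — Gasimar b corresponds to Dodilu p word-finally.
Applying these to Gasimar 'fodahab':
  fodahab → fodehab   (a→e after a consonant, before a consonant other than r, m, n, p, b, f, v)
  fodehab → fodeheb   (a→e after a consonant, before a labial obstruent)
  fodeheb → fodehep   (b→p word-finally)
So the Dodilu cognate is 'fodehep'.

fodehep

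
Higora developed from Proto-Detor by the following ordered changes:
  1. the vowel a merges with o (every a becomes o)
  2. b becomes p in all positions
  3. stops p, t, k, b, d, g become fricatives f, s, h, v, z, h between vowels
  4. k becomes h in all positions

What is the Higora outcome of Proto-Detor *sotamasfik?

Higora: start from *sotamasfik.
  rule 1 (vowel merger): sotamasfik → sotomosfik
  rule 2: no change — sotomosfik
  rule 3 (intervocalic lenition): sotomosfik → sosomosfik
  rule 4 (unconditioned shift): sosomosfik → sosomosfih
  ⇒ Higora sosomosfih

sosomosfih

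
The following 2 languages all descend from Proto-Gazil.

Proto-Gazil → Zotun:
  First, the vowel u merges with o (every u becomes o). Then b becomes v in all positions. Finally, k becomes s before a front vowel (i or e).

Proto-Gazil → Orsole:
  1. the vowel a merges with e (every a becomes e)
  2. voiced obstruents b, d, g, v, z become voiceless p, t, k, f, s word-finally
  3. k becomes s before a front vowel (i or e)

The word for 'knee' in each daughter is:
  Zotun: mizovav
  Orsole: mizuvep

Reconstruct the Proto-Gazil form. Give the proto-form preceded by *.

Position 7: Zotun has v, Orsole has p. Taking the neighbouring segments as reconstructed: Zotun v could go back to *b or *v; Orsole p could go back to *p or *b — the one source consistent with every daughter is *b.
Position 4: Zotun has o, Orsole has u. Orsole preserves u here (none of its changes turn any other segment into u), so the proto-segment is *u.
Position 6: Zotun has a, Orsole has e. Zotun preserves a here (none of its changes turn any other segment into a), so the proto-segment is *a.
The remaining positions agree across the daughters. Check the candidate against every language:
Zotun: start from *mizuvab.
  rule 1 (vowel merger): mizuvab → mizovab
  rule 2 (unconditioned shift): mizovab → mizovav
  rule 3: no change — mizovav
  ⇒ Zotun mizovav
Orsole: *mizuvab
  mizuvab → mizuveb   [vowel merger]
  mizuveb → mizuvep   [final devoicing]
  mizuvep (rule 3 does not apply)
  giving Orsole mizuvep.
Only *mizuvab yields all of Zotun mizovav, Orsole mizuvep.

*mizuvab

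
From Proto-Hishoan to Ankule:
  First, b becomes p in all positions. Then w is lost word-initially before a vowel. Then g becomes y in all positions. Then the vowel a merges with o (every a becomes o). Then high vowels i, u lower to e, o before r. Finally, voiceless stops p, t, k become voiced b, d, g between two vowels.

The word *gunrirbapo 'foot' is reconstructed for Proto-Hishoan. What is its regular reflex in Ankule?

Ankule: *gunrirbapo
  gunrirbapo → gunrirpapo   [unconditioned shift]
  gunrirpapo (rule 2 does not apply)
  gunrirpapo → yunrirpapo   [unconditioned shift]
  yunrirpapo → yunrirpopo   [vowel merger]
  yunrirpopo → yunrerpopo   [pre-rhotic lowering]
  yunrerpopo → yunrerpobo   [intervocalic voicing]
  giving Ankule yunrerpobo.

yunrerpobo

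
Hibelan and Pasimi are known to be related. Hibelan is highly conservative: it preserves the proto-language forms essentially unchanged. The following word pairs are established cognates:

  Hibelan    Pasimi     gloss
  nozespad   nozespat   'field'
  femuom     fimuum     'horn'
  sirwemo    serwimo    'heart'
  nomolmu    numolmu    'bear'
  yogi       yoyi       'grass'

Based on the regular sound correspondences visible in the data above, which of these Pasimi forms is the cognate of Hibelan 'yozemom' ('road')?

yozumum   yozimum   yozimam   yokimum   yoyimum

yozimum

femuom ~ fimuum, sirwemo ~ serwimo — Hibelan e corresponds to Pasimi i after a consonant, before a nasal.
nomolmu ~ numolmu — Hibelan o corresponds to Pasimi u after a consonant, before a nasal.
Applying these to Hibelan 'yozemom':
  yozemom → yozimom   (e→i after a consonant, before a nasal)
  yozimom → yozimum   (o→u after a consonant, before a nasal)
So the Pasimi cognate is 'yozimum'.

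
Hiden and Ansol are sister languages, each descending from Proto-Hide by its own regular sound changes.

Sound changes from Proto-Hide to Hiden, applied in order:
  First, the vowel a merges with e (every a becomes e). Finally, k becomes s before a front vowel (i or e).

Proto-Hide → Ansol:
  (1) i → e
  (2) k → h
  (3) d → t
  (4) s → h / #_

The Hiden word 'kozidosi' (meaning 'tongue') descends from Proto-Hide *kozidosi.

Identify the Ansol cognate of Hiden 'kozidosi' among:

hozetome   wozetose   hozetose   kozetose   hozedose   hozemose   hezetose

hozetose

Ansol: *kozidosi > kozedose > hozedose > hozetose  (by vowel merger, unconditioned shift, unconditioned shift)
The other candidates each miss or misapply at least one Ansol change.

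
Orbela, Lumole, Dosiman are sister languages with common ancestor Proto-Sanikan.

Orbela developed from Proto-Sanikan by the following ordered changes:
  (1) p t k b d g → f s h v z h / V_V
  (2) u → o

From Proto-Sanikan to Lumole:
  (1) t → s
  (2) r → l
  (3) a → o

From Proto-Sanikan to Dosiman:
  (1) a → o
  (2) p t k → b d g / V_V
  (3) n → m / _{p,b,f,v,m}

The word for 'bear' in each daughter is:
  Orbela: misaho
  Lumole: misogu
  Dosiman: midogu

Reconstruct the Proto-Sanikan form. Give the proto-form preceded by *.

Position 6: Orbela has o, Lumole has u, Dosiman has u. Lumole preserves u here (none of its changes turn any other segment into u), so the proto-segment is *u.
Position 4: Orbela has a, Lumole has o, Dosiman has o. Orbela preserves a here (none of its changes turn any other segment into a), so the proto-segment is *a.
Continuing position by position gives *mitagu; check it forward:
Orbela: *mitagu > misahu > misaho  (by intervocalic lenition, vowel merger)
Lumole: *mitagu
  mitagu → misagu   [unconditioned shift]
  misagu (rule 2 does not apply)
  misagu → misogu   [vowel merger]
  giving Lumole misogu.
Dosiman: *mitagu
  mitagu → mitogu   [vowel merger]
  mitogu → midogu   [intervocalic voicing]
  midogu (rule 3 does not apply)
  giving Dosiman midogu.
Only *mitagu yields all of Orbela misaho, Lumole misogu, Dosiman midogu.

*mitagu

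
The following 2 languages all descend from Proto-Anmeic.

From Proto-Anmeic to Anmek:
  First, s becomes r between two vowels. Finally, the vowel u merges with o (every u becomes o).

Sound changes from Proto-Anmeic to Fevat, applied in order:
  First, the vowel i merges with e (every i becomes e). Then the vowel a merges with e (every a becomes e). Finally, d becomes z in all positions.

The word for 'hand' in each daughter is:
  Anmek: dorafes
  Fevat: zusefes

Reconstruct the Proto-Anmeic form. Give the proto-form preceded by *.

Position 2: Anmek has o, Fevat has u. Fevat preserves u here (none of its changes turn any other segment into u), so the proto-segment is *u.
Position 1: Anmek has d, Fevat has z. Anmek preserves d here (none of its changes turn any other segment into d), so the proto-segment is *d.
This points to *dusafes. Verify forward in each daughter:
Anmek: *dusafes
  dusafes → durafes   [rhotacism]
  durafes → dorafes   [vowel merger]
  giving Anmek dorafes.
Fevat: *dusafes > dusefes > zusefes  (by vowel merger, unconditioned shift)
No other proto-form is consistent with every reflex, so the reconstruction is *dusafes.

*dusafes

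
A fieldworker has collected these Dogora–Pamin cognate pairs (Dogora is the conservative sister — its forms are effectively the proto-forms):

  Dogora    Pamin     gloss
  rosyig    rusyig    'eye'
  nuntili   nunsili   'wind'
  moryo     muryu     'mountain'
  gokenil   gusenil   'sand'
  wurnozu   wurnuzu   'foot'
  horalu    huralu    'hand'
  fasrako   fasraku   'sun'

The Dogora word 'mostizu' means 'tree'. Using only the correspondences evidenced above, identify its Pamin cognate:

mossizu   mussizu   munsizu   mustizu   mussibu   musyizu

rosyig ~ rusyig, gokenil ~ gusenil — Dogora o corresponds to Pamin u after a consonant, before a consonant other than r, m, n, p, b, f, v.
nuntili ~ nunsili — Dogora t corresponds to Pamin s after a consonant, before a front vowel.
Applying these to Dogora 'mostizu':
  mostizu → mustizu   (o→u after a consonant, before a consonant other than r, m, n, p, b, f, v)
  mustizu → mussizu   (t→s after a consonant, before a front vowel)
So the Pamin cognate is 'mussizu'.

mussizu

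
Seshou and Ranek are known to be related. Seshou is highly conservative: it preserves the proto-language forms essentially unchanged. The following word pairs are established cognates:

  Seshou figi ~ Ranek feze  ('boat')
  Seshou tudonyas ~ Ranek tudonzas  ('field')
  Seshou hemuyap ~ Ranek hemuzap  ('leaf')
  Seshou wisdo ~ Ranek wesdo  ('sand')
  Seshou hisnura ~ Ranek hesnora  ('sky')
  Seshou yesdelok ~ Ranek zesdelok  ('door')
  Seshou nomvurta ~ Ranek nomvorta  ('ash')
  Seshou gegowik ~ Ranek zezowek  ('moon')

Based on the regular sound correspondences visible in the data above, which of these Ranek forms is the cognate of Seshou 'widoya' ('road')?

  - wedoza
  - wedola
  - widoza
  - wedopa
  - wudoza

figi ~ feze, wisdo ~ wesdo — Seshou i corresponds to Ranek e after a consonant, before a consonant other than r, m, n, p, b, f, v.
hemuyap ~ hemuzap — Seshou y corresponds to Ranek z between vowels (before a back vowel).
Applying these to Seshou 'widoya':
  widoya → wedoya   (i→e after a consonant, before a consonant other than r, m, n, p, b, f, v)
  wedoya → wedoza   (y→z between vowels (before a back vowel))
So the Ranek cognate is 'wedoza'.

wedoza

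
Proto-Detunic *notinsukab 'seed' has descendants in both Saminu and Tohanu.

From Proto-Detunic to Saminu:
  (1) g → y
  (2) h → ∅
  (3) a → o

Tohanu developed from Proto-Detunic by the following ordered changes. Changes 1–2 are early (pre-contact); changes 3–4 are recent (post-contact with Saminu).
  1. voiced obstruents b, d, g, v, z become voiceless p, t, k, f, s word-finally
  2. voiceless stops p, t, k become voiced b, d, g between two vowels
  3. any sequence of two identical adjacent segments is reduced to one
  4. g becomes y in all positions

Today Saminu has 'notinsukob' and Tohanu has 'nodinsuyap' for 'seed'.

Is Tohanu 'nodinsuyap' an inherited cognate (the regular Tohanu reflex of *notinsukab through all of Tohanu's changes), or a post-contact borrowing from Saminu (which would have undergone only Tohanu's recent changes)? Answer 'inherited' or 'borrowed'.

If inherited, *notinsukab would pass through all of Tohanu's changes:
Tohanu: start from *notinsukab.
  rule 1 (final devoicing): notinsukab → notinsukap
  rule 2 (intervocalic voicing): notinsukap → nodinsugap
  rule 3: no change — nodinsugap
  rule 4 (unconditioned shift): nodinsugap → nodinsuyap
  ⇒ Tohanu nodinsuyap
If borrowed from Saminu 'notinsukob' after the early changes, it would undergo only the recent ones:
  rule 3 (degemination): no change (notinsukob)
  rule 4 (unconditioned shift): no change (notinsukob)
  ⇒ as a loan: notinsukob
Tohanu 'nodinsuyap' matches the inherited outcome exactly, so it is an inherited cognate, not a loan.

inherited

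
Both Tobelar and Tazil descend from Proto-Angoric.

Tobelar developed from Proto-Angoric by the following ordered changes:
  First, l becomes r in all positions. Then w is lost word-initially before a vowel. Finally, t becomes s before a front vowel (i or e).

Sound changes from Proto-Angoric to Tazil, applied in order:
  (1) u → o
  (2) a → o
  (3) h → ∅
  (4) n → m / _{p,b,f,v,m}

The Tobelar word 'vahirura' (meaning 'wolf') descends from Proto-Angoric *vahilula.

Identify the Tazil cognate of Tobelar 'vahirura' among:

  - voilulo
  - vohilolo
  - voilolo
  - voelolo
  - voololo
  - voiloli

Tazil: start from *vahilula.
  rule 1 (vowel merger): vahilula → vahilola
  rule 2 (vowel merger): vahilola → vohilolo
  rule 3 (h-loss): vohilolo → voilolo
  rule 4: no change — voilolo
  ⇒ Tazil voilolo
The other candidates each miss or misapply at least one Tazil change.

voilolo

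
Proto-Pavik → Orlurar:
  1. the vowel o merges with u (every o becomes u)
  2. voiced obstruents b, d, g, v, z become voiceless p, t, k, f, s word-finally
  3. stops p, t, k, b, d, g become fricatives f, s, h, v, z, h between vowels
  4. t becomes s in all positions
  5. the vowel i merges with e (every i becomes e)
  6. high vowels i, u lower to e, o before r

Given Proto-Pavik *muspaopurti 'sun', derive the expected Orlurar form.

Orlurar: *muspaopurti
  muspaopurti → muspaupurti   [vowel merger]
  muspaupurti (rule 2 does not apply)
  muspaupurti → muspaufurti   [intervocalic lenition]
  muspaufurti → muspaufursi   [unconditioned shift]
  muspaufursi → muspaufurse   [vowel merger]
  muspaufurse → muspauforse   [pre-rhotic lowering]
  giving Orlurar muspauforse.

muspauforse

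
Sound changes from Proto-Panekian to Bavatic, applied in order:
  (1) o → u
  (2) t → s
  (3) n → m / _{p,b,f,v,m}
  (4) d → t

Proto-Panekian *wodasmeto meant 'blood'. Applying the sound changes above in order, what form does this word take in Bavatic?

Bavatic: *wodasmeto > wudasmetu > wudasmesu > wutasmesu  (by vowel merger, unconditioned shift, unconditioned shift)

wutasmesu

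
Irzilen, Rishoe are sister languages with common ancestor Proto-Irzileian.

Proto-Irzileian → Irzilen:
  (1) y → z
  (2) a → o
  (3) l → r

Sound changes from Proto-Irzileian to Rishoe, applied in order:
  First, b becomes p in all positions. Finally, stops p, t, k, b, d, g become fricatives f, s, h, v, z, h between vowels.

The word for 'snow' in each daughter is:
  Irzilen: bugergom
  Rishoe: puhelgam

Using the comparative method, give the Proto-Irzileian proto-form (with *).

*bugelgam

Position 3: Irzilen has g, Rishoe has h. Irzilen preserves g here (none of its changes turn any other segment into g), so the proto-segment is *g.
Position 1: Irzilen has b, Rishoe has p. Irzilen preserves b here (none of its changes turn any other segment into b), so the proto-segment is *b.
Verify the candidate proto-form against each daughter:
Irzilen: *bugelgam > bugelgom > bugergom  (by vowel merger, unconditioned shift)
Rishoe: *bugelgam > pugelgam > puhelgam  (by unconditioned shift, intervocalic lenition)
*bugelgam is the unique common source.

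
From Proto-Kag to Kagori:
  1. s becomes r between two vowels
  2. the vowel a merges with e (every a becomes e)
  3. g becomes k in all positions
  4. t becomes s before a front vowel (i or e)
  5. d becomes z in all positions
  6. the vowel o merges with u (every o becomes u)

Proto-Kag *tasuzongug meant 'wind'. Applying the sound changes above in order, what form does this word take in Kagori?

seruzunkuk

Kagori: *tasuzongug
  tasuzongug → taruzongug   [rhotacism]
  taruzongug → teruzongug   [vowel merger]
  teruzongug → teruzonkuk   [unconditioned shift]
  teruzonkuk → seruzonkuk   [palatalisation]
  seruzonkuk (rule 5 does not apply)
  seruzonkuk → seruzunkuk   [vowel merger]
  giving Kagori seruzunkuk.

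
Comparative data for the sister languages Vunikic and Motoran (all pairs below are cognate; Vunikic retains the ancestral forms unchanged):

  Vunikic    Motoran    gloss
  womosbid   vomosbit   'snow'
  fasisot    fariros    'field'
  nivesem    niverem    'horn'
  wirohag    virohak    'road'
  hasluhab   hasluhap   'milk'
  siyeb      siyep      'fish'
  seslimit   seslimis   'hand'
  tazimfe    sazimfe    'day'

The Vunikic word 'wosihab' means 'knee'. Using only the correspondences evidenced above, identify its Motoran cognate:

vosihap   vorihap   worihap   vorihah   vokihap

womosbid ~ vomosbit — Vunikic w corresponds to Motoran v word-initially before a back vowel.
fasisot ~ fariros — Vunikic s corresponds to Motoran r between vowels (before a front vowel).
hasluhab ~ hasluhap, siyeb ~ siyep — Vunikic b corresponds to Motoran p word-finally.
Applying these to Vunikic 'wosihab':
  wosihab → vosihab   (w→v word-initially before a back vowel)
  vosihab → vorihab   (s→r between vowels (before a front vowel))
  vorihab → vorihap   (b→p word-finally)
So the Motoran cognate is 'vorihap'.

vorihap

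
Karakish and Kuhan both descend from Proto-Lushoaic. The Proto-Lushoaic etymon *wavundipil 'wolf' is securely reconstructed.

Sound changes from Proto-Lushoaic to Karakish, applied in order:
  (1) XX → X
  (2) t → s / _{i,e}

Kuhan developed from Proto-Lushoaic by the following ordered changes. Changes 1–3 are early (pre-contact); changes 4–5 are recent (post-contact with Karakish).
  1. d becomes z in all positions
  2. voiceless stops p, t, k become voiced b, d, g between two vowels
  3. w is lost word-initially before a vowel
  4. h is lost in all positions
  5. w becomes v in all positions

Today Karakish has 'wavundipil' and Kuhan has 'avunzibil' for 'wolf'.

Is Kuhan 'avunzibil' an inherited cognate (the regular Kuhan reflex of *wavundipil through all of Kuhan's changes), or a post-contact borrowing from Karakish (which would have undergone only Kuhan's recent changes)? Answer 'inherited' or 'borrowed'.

If inherited, *wavundipil would pass through all of Kuhan's changes:
Kuhan: *wavundipil
  wavundipil → wavunzipil   [unconditioned shift]
  wavunzipil → wavunzibil   [intervocalic voicing]
  wavunzibil → avunzibil   [glide loss]
  avunzibil (rule 4 does not apply)
  avunzibil (rule 5 does not apply)
  giving Kuhan avunzibil.
If borrowed from Karakish 'wavundipil' after the early changes, it would undergo only the recent ones:
  rule 4 (h-loss): no change (wavundipil)
  rule 5 (unconditioned shift): wavundipil → vavundipil
  ⇒ as a loan: vavundipil
Kuhan 'avunzibil' matches the inherited outcome exactly, so it is an inherited cognate, not a loan.

inherited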